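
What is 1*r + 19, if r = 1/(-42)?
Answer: 797/42 ≈ 18.976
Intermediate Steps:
r = -1/42 ≈ -0.023810
1*r + 19 = 1*(-1/42) + 19 = -1/42 + 19 = 797/42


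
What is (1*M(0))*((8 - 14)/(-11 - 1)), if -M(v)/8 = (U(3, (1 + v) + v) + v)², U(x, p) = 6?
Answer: -144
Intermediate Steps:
M(v) = -8*(6 + v)²
(1*M(0))*((8 - 14)/(-11 - 1)) = (1*(-8*(6 + 0)²))*((8 - 14)/(-11 - 1)) = (1*(-8*6²))*(-6/(-12)) = (1*(-8*36))*(-6*(-1/12)) = (1*(-288))*(½) = -288*½ = -144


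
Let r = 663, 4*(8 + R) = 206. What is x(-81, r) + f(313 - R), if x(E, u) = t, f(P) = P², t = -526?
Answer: 288417/4 ≈ 72104.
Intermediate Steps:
R = 87/2 (R = -8 + (¼)*206 = -8 + 103/2 = 87/2 ≈ 43.500)
x(E, u) = -526
x(-81, r) + f(313 - R) = -526 + (313 - 1*87/2)² = -526 + (313 - 87/2)² = -526 + (539/2)² = -526 + 290521/4 = 288417/4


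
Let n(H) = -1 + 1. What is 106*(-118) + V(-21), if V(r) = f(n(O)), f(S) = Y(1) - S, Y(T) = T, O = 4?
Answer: -12507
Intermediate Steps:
n(H) = 0
f(S) = 1 - S
V(r) = 1 (V(r) = 1 - 1*0 = 1 + 0 = 1)
106*(-118) + V(-21) = 106*(-118) + 1 = -12508 + 1 = -12507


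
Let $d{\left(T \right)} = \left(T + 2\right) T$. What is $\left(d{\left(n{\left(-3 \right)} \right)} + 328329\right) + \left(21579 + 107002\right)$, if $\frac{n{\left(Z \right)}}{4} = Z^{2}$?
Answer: $458278$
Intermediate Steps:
$n{\left(Z \right)} = 4 Z^{2}$
$d{\left(T \right)} = T \left(2 + T\right)$ ($d{\left(T \right)} = \left(2 + T\right) T = T \left(2 + T\right)$)
$\left(d{\left(n{\left(-3 \right)} \right)} + 328329\right) + \left(21579 + 107002\right) = \left(4 \left(-3\right)^{2} \left(2 + 4 \left(-3\right)^{2}\right) + 328329\right) + \left(21579 + 107002\right) = \left(4 \cdot 9 \left(2 + 4 \cdot 9\right) + 328329\right) + 128581 = \left(36 \left(2 + 36\right) + 328329\right) + 128581 = \left(36 \cdot 38 + 328329\right) + 128581 = \left(1368 + 328329\right) + 128581 = 329697 + 128581 = 458278$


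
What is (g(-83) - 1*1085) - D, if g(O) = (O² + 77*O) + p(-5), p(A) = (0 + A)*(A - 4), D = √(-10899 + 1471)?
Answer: -542 - 2*I*√2357 ≈ -542.0 - 97.098*I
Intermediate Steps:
D = 2*I*√2357 (D = √(-9428) = 2*I*√2357 ≈ 97.098*I)
p(A) = A*(-4 + A)
g(O) = 45 + O² + 77*O (g(O) = (O² + 77*O) - 5*(-4 - 5) = (O² + 77*O) - 5*(-9) = (O² + 77*O) + 45 = 45 + O² + 77*O)
(g(-83) - 1*1085) - D = ((45 + (-83)² + 77*(-83)) - 1*1085) - 2*I*√2357 = ((45 + 6889 - 6391) - 1085) - 2*I*√2357 = (543 - 1085) - 2*I*√2357 = -542 - 2*I*√2357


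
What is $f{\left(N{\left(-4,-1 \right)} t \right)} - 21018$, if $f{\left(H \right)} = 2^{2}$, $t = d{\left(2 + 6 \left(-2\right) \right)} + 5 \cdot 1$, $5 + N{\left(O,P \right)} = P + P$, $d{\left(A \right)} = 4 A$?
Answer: $-21014$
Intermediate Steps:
$N{\left(O,P \right)} = -5 + 2 P$ ($N{\left(O,P \right)} = -5 + \left(P + P\right) = -5 + 2 P$)
$t = -35$ ($t = 4 \left(2 + 6 \left(-2\right)\right) + 5 \cdot 1 = 4 \left(2 - 12\right) + 5 = 4 \left(-10\right) + 5 = -40 + 5 = -35$)
$f{\left(H \right)} = 4$
$f{\left(N{\left(-4,-1 \right)} t \right)} - 21018 = 4 - 21018 = -21014$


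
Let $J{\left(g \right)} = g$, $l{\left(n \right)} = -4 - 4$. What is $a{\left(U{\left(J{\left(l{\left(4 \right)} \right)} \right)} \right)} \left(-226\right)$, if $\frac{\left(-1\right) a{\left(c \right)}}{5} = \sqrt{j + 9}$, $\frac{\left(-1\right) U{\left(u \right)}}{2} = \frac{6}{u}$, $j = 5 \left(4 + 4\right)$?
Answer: $7910$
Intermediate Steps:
$l{\left(n \right)} = -8$
$j = 40$ ($j = 5 \cdot 8 = 40$)
$U{\left(u \right)} = - \frac{12}{u}$ ($U{\left(u \right)} = - 2 \frac{6}{u} = - \frac{12}{u}$)
$a{\left(c \right)} = -35$ ($a{\left(c \right)} = - 5 \sqrt{40 + 9} = - 5 \sqrt{49} = \left(-5\right) 7 = -35$)
$a{\left(U{\left(J{\left(l{\left(4 \right)} \right)} \right)} \right)} \left(-226\right) = \left(-35\right) \left(-226\right) = 7910$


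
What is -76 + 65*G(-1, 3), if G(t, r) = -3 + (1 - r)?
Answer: -401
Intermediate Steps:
G(t, r) = -2 - r
-76 + 65*G(-1, 3) = -76 + 65*(-2 - 1*3) = -76 + 65*(-2 - 3) = -76 + 65*(-5) = -76 - 325 = -401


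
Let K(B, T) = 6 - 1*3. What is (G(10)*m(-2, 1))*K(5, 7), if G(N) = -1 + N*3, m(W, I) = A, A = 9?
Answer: 783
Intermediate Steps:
m(W, I) = 9
G(N) = -1 + 3*N
K(B, T) = 3 (K(B, T) = 6 - 3 = 3)
(G(10)*m(-2, 1))*K(5, 7) = ((-1 + 3*10)*9)*3 = ((-1 + 30)*9)*3 = (29*9)*3 = 261*3 = 783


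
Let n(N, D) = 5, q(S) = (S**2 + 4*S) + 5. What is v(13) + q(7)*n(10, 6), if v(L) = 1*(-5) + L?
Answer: 418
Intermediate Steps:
q(S) = 5 + S**2 + 4*S
v(L) = -5 + L
v(13) + q(7)*n(10, 6) = (-5 + 13) + (5 + 7**2 + 4*7)*5 = 8 + (5 + 49 + 28)*5 = 8 + 82*5 = 8 + 410 = 418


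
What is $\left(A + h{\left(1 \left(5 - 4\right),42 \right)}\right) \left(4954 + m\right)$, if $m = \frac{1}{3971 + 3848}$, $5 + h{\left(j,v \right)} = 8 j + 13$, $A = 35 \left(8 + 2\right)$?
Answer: $\frac{14177129682}{7819} \approx 1.8132 \cdot 10^{6}$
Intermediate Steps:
$A = 350$ ($A = 35 \cdot 10 = 350$)
$h{\left(j,v \right)} = 8 + 8 j$ ($h{\left(j,v \right)} = -5 + \left(8 j + 13\right) = -5 + \left(13 + 8 j\right) = 8 + 8 j$)
$m = \frac{1}{7819} \approx 0.00012789$
$\left(A + h{\left(1 \left(5 - 4\right),42 \right)}\right) \left(4954 + m\right) = \left(350 + \left(8 + 8 \cdot 1 \left(5 - 4\right)\right)\right) \left(4954 + \frac{1}{7819}\right) = \left(350 + \left(8 + 8 \cdot 1 \cdot 1\right)\right) \frac{38735327}{7819} = \left(350 + \left(8 + 8 \cdot 1\right)\right) \frac{38735327}{7819} = \left(350 + \left(8 + 8\right)\right) \frac{38735327}{7819} = \left(350 + 16\right) \frac{38735327}{7819} = 366 \cdot \frac{38735327}{7819} = \frac{14177129682}{7819}$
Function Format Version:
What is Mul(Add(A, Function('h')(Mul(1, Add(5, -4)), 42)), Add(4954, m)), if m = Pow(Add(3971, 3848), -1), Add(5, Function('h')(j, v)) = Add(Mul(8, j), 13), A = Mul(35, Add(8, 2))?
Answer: Rational(14177129682, 7819) ≈ 1.8132e+6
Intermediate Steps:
A = 350 (A = Mul(35, 10) = 350)
Function('h')(j, v) = Add(8, Mul(8, j)) (Function('h')(j, v) = Add(-5, Add(Mul(8, j), 13)) = Add(-5, Add(13, Mul(8, j))) = Add(8, Mul(8, j)))
m = Rational(1, 7819) (m = Pow(7819, -1) = Rational(1, 7819) ≈ 0.00012789)
Mul(Add(A, Function('h')(Mul(1, Add(5, -4)), 42)), Add(4954, m)) = Mul(Add(350, Add(8, Mul(8, Mul(1, Add(5, -4))))), Add(4954, Rational(1, 7819))) = Mul(Add(350, Add(8, Mul(8, Mul(1, 1)))), Rational(38735327, 7819)) = Mul(Add(350, Add(8, Mul(8, 1))), Rational(38735327, 7819)) = Mul(Add(350, Add(8, 8)), Rational(38735327, 7819)) = Mul(Add(350, 16), Rational(38735327, 7819)) = Mul(366, Rational(38735327, 7819)) = Rational(14177129682, 7819)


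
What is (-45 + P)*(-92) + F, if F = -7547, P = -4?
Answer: -3039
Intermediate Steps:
(-45 + P)*(-92) + F = (-45 - 4)*(-92) - 7547 = -49*(-92) - 7547 = 4508 - 7547 = -3039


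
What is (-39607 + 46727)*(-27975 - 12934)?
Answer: -291272080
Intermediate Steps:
(-39607 + 46727)*(-27975 - 12934) = 7120*(-40909) = -291272080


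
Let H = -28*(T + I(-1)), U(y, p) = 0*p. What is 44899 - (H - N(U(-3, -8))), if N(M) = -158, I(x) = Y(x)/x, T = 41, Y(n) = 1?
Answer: 45861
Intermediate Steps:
U(y, p) = 0
I(x) = 1/x
H = -1120 (H = -28*(41 + 1/(-1)) = -28*(41 - 1) = -28*40 = -1120)
44899 - (H - N(U(-3, -8))) = 44899 - (-1120 - 1*(-158)) = 44899 - (-1120 + 158) = 44899 - 1*(-962) = 44899 + 962 = 45861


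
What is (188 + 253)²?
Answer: 194481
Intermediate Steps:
(188 + 253)² = 441² = 194481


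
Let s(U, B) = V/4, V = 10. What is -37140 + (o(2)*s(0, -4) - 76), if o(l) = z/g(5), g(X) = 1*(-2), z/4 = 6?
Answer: -37246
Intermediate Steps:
z = 24 (z = 4*6 = 24)
g(X) = -2
s(U, B) = 5/2 (s(U, B) = 10/4 = 10*(¼) = 5/2)
o(l) = -12 (o(l) = 24/(-2) = 24*(-½) = -12)
-37140 + (o(2)*s(0, -4) - 76) = -37140 + (-12*5/2 - 76) = -37140 + (-30 - 76) = -37140 - 106 = -37246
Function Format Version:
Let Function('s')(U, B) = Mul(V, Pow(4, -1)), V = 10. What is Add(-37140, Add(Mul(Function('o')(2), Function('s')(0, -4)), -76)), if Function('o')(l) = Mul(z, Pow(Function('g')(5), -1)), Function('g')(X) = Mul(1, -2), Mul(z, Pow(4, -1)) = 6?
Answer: -37246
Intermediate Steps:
z = 24 (z = Mul(4, 6) = 24)
Function('g')(X) = -2
Function('s')(U, B) = Rational(5, 2) (Function('s')(U, B) = Mul(10, Pow(4, -1)) = Mul(10, Rational(1, 4)) = Rational(5, 2))
Function('o')(l) = -12 (Function('o')(l) = Mul(24, Pow(-2, -1)) = Mul(24, Rational(-1, 2)) = -12)
Add(-37140, Add(Mul(Function('o')(2), Function('s')(0, -4)), -76)) = Add(-37140, Add(Mul(-12, Rational(5, 2)), -76)) = Add(-37140, Add(-30, -76)) = Add(-37140, -106) = -37246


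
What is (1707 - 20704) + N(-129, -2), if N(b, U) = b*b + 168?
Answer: -2188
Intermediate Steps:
N(b, U) = 168 + b² (N(b, U) = b² + 168 = 168 + b²)
(1707 - 20704) + N(-129, -2) = (1707 - 20704) + (168 + (-129)²) = -18997 + (168 + 16641) = -18997 + 16809 = -2188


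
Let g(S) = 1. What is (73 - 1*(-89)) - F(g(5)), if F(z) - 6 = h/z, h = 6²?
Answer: 120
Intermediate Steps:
h = 36
F(z) = 6 + 36/z
(73 - 1*(-89)) - F(g(5)) = (73 - 1*(-89)) - (6 + 36/1) = (73 + 89) - (6 + 36*1) = 162 - (6 + 36) = 162 - 1*42 = 162 - 42 = 120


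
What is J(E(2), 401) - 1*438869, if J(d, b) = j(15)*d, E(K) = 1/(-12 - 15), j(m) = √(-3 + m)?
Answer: -438869 - 2*√3/27 ≈ -4.3887e+5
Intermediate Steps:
E(K) = -1/27 (E(K) = 1/(-27) = -1/27)
J(d, b) = 2*d*√3 (J(d, b) = √(-3 + 15)*d = √12*d = (2*√3)*d = 2*d*√3)
J(E(2), 401) - 1*438869 = 2*(-1/27)*√3 - 1*438869 = -2*√3/27 - 438869 = -438869 - 2*√3/27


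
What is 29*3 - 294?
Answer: -207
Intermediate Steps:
29*3 - 294 = 87 - 294 = -207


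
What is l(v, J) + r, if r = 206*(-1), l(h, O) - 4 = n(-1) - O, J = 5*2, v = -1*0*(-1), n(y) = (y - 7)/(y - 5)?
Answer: -632/3 ≈ -210.67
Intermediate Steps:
n(y) = (-7 + y)/(-5 + y)
v = 0 (v = 0*(-1) = 0)
J = 10
l(h, O) = 16/3 - O (l(h, O) = 4 + ((-7 - 1)/(-5 - 1) - O) = 4 + (-8/(-6) - O) = 4 + (-1/6*(-8) - O) = 4 + (4/3 - O) = 16/3 - O)
r = -206
l(v, J) + r = (16/3 - 1*10) - 206 = (16/3 - 10) - 206 = -14/3 - 206 = -632/3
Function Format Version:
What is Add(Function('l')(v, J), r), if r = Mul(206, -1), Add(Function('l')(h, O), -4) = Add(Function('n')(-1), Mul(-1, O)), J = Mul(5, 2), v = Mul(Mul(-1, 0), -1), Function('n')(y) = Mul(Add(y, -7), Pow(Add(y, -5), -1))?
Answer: Rational(-632, 3) ≈ -210.67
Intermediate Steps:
Function('n')(y) = Mul(Pow(Add(-5, y), -1), Add(-7, y)) (Function('n')(y) = Mul(Add(-7, y), Pow(Add(-5, y), -1)) = Mul(Pow(Add(-5, y), -1), Add(-7, y)))
v = 0 (v = Mul(0, -1) = 0)
J = 10
Function('l')(h, O) = Add(Rational(16, 3), Mul(-1, O)) (Function('l')(h, O) = Add(4, Add(Mul(Pow(Add(-5, -1), -1), Add(-7, -1)), Mul(-1, O))) = Add(4, Add(Mul(Pow(-6, -1), -8), Mul(-1, O))) = Add(4, Add(Mul(Rational(-1, 6), -8), Mul(-1, O))) = Add(4, Add(Rational(4, 3), Mul(-1, O))) = Add(Rational(16, 3), Mul(-1, O)))
r = -206
Add(Function('l')(v, J), r) = Add(Add(Rational(16, 3), Mul(-1, 10)), -206) = Add(Add(Rational(16, 3), -10), -206) = Add(Rational(-14, 3), -206) = Rational(-632, 3)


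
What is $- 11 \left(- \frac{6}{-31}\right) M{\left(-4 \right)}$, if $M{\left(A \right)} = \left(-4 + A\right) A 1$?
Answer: $- \frac{2112}{31} \approx -68.129$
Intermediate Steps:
$M{\left(A \right)} = A \left(-4 + A\right)$ ($M{\left(A \right)} = A \left(-4 + A\right) 1 = A \left(-4 + A\right)$)
$- 11 \left(- \frac{6}{-31}\right) M{\left(-4 \right)} = - 11 \left(- \frac{6}{-31}\right) \left(- 4 \left(-4 - 4\right)\right) = - 11 \left(\left(-6\right) \left(- \frac{1}{31}\right)\right) \left(\left(-4\right) \left(-8\right)\right) = \left(-11\right) \frac{6}{31} \cdot 32 = \left(- \frac{66}{31}\right) 32 = - \frac{2112}{31}$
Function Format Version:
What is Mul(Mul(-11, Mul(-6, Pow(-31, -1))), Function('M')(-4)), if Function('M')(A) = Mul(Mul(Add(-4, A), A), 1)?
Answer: Rational(-2112, 31) ≈ -68.129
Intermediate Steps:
Function('M')(A) = Mul(A, Add(-4, A)) (Function('M')(A) = Mul(Mul(A, Add(-4, A)), 1) = Mul(A, Add(-4, A)))
Mul(Mul(-11, Mul(-6, Pow(-31, -1))), Function('M')(-4)) = Mul(Mul(-11, Mul(-6, Pow(-31, -1))), Mul(-4, Add(-4, -4))) = Mul(Mul(-11, Mul(-6, Rational(-1, 31))), Mul(-4, -8)) = Mul(Mul(-11, Rational(6, 31)), 32) = Mul(Rational(-66, 31), 32) = Rational(-2112, 31)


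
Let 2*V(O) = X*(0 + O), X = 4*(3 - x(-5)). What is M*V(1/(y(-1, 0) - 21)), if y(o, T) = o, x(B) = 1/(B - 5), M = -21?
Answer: 651/110 ≈ 5.9182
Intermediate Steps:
x(B) = 1/(-5 + B)
X = 62/5 (X = 4*(3 - 1/(-5 - 5)) = 4*(3 - 1/(-10)) = 4*(3 - 1*(-1/10)) = 4*(3 + 1/10) = 4*(31/10) = 62/5 ≈ 12.400)
V(O) = 31*O/5 (V(O) = (62*(0 + O)/5)/2 = (62*O/5)/2 = 31*O/5)
M*V(1/(y(-1, 0) - 21)) = -651/(5*(-1 - 21)) = -651/(5*(-22)) = -651*(-1)/(5*22) = -21*(-31/110) = 651/110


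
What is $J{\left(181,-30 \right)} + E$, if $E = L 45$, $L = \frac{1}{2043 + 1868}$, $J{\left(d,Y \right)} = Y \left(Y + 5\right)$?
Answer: $\frac{2933295}{3911} \approx 750.01$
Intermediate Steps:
$J{\left(d,Y \right)} = Y \left(5 + Y\right)$
$L = \frac{1}{3911} \approx 0.00025569$
$E = \frac{45}{3911}$ ($E = \frac{1}{3911} \cdot 45 = \frac{45}{3911} \approx 0.011506$)
$J{\left(181,-30 \right)} + E = - 30 \left(5 - 30\right) + \frac{45}{3911} = \left(-30\right) \left(-25\right) + \frac{45}{3911} = 750 + \frac{45}{3911} = \frac{2933295}{3911}$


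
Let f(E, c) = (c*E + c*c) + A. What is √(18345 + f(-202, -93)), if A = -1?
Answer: √45779 ≈ 213.96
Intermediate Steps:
f(E, c) = -1 + c² + E*c (f(E, c) = (c*E + c*c) - 1 = (E*c + c²) - 1 = (c² + E*c) - 1 = -1 + c² + E*c)
√(18345 + f(-202, -93)) = √(18345 + (-1 + (-93)² - 202*(-93))) = √(18345 + (-1 + 8649 + 18786)) = √(18345 + 27434) = √45779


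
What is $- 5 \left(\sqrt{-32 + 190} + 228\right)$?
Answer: $-1140 - 5 \sqrt{158} \approx -1202.8$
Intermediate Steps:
$- 5 \left(\sqrt{-32 + 190} + 228\right) = - 5 \left(\sqrt{158} + 228\right) = - 5 \left(228 + \sqrt{158}\right) = -1140 - 5 \sqrt{158}$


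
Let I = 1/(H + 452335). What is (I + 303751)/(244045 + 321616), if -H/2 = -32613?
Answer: 157209671312/292764072821 ≈ 0.53698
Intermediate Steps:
H = 65226 (H = -2*(-32613) = 65226)
I = 1/517561 (I = 1/(65226 + 452335) = 1/517561 ≈ 1.9321e-6)
(I + 303751)/(244045 + 321616) = (1/517561 + 303751)/(244045 + 321616) = (157209671312/517561)/565661 = (157209671312/517561)*(1/565661) = 157209671312/292764072821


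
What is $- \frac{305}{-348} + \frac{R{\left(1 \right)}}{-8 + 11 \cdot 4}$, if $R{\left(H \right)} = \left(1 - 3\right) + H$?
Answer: $\frac{443}{522} \approx 0.84866$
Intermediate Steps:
$R{\left(H \right)} = -2 + H$
$- \frac{305}{-348} + \frac{R{\left(1 \right)}}{-8 + 11 \cdot 4} = - \frac{305}{-348} + \frac{-2 + 1}{-8 + 11 \cdot 4} = \left(-305\right) \left(- \frac{1}{348}\right) - \frac{1}{-8 + 44} = \frac{305}{348} - \frac{1}{36} = \frac{443}{522}$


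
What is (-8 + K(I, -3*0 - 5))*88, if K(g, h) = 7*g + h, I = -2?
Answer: -2376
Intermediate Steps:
K(g, h) = h + 7*g
(-8 + K(I, -3*0 - 5))*88 = (-8 + ((-3*0 - 5) + 7*(-2)))*88 = (-8 + ((0 - 5) - 14))*88 = (-8 + (-5 - 14))*88 = (-8 - 19)*88 = -27*88 = -2376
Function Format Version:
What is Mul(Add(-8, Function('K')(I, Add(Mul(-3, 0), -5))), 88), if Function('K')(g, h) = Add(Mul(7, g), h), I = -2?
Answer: -2376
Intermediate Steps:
Function('K')(g, h) = Add(h, Mul(7, g))
Mul(Add(-8, Function('K')(I, Add(Mul(-3, 0), -5))), 88) = Mul(Add(-8, Add(Add(Mul(-3, 0), -5), Mul(7, -2))), 88) = Mul(Add(-8, Add(Add(0, -5), -14)), 88) = Mul(Add(-8, Add(-5, -14)), 88) = Mul(Add(-8, -19), 88) = Mul(-27, 88) = -2376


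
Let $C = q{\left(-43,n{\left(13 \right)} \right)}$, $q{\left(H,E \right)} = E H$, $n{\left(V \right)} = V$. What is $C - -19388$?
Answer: $18829$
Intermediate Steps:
$C = -559$ ($C = 13 \left(-43\right) = -559$)
$C - -19388 = -559 - -19388 = -559 + 19388 = 18829$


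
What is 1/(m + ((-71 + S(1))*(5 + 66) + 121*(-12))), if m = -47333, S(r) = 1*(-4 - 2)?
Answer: -1/54252 ≈ -1.8433e-5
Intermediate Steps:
S(r) = -6 (S(r) = 1*(-6) = -6)
1/(m + ((-71 + S(1))*(5 + 66) + 121*(-12))) = 1/(-47333 + ((-71 - 6)*(5 + 66) + 121*(-12))) = 1/(-47333 + (-77*71 - 1452)) = 1/(-47333 + (-5467 - 1452)) = 1/(-47333 - 6919) = 1/(-54252) = -1/54252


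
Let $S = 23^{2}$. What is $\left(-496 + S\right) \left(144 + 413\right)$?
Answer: $18381$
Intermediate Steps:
$S = 529$
$\left(-496 + S\right) \left(144 + 413\right) = \left(-496 + 529\right) \left(144 + 413\right) = 33 \cdot 557 = 18381$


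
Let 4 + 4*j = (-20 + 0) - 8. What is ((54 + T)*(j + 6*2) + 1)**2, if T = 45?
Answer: 157609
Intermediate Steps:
j = -8 (j = -1 + ((-20 + 0) - 8)/4 = -1 + (-20 - 8)/4 = -1 + (1/4)*(-28) = -1 - 7 = -8)
((54 + T)*(j + 6*2) + 1)**2 = ((54 + 45)*(-8 + 6*2) + 1)**2 = (99*(-8 + 12) + 1)**2 = (99*4 + 1)**2 = (396 + 1)**2 = 397**2 = 157609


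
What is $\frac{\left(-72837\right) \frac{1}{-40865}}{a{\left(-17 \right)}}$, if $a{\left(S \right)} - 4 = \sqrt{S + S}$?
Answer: $\frac{145674}{1021625} - \frac{72837 i \sqrt{34}}{2043250} \approx 0.14259 - 0.20786 i$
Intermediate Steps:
$a{\left(S \right)} = 4 + \sqrt{2} \sqrt{S}$ ($a{\left(S \right)} = 4 + \sqrt{S + S} = 4 + \sqrt{2 S} = 4 + \sqrt{2} \sqrt{S}$)
$\frac{\left(-72837\right) \frac{1}{-40865}}{a{\left(-17 \right)}} = \frac{\left(-72837\right) \frac{1}{-40865}}{4 + \sqrt{2} \sqrt{-17}} = \frac{\left(-72837\right) \left(- \frac{1}{40865}\right)}{4 + \sqrt{2} i \sqrt{17}} = \frac{72837}{40865 \left(4 + i \sqrt{34}\right)}$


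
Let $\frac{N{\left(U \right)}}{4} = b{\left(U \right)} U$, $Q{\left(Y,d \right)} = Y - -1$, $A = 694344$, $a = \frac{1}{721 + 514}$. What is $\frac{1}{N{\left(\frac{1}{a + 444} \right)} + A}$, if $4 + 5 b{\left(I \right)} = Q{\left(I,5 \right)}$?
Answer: $\frac{300677852281}{208773861040136120} \approx 1.4402 \cdot 10^{-6}$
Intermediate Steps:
$a = \frac{1}{1235} \approx 0.00080972$
$Q{\left(Y,d \right)} = 1 + Y$ ($Q{\left(Y,d \right)} = Y + 1 = 1 + Y$)
$b{\left(I \right)} = - \frac{3}{5} + \frac{I}{5}$ ($b{\left(I \right)} = - \frac{4}{5} + \frac{1 + I}{5} = - \frac{4}{5} + \left(\frac{1}{5} + \frac{I}{5}\right) = - \frac{3}{5} + \frac{I}{5}$)
$N{\left(U \right)} = 4 U \left(- \frac{3}{5} + \frac{U}{5}\right)$ ($N{\left(U \right)} = 4 \left(- \frac{3}{5} + \frac{U}{5}\right) U = 4 U \left(- \frac{3}{5} + \frac{U}{5}\right)$)
$\frac{1}{N{\left(\frac{1}{a + 444} \right)} + A} = \frac{1}{\frac{4 \left(-3 + \frac{1}{\frac{1}{1235} + 444}\right)}{5 \left(\frac{1}{1235} + 444\right)} + 694344} = \frac{1}{\frac{4 \left(-3 + \frac{1}{\frac{548341}{1235}}\right)}{5 \cdot \frac{548341}{1235}} + 694344} = \frac{1}{\frac{4}{5} \cdot \frac{1235}{548341} \left(-3 + \frac{1235}{548341}\right) + 694344} = \frac{1}{\frac{4}{5} \cdot \frac{1235}{548341} \left(- \frac{1643788}{548341}\right) + 694344} = \frac{1}{- \frac{1624062544}{300677852281} + 694344} = \frac{1}{\frac{208773861040136120}{300677852281}} = \frac{300677852281}{208773861040136120}$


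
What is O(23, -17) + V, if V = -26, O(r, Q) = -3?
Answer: -29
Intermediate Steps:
O(23, -17) + V = -3 - 26 = -29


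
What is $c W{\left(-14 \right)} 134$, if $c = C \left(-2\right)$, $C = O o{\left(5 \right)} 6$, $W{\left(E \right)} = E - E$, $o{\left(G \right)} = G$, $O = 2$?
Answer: $0$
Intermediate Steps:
$W{\left(E \right)} = 0$
$C = 60$ ($C = 2 \cdot 5 \cdot 6 = 10 \cdot 6 = 60$)
$c = -120$ ($c = 60 \left(-2\right) = -120$)
$c W{\left(-14 \right)} 134 = \left(-120\right) 0 \cdot 134 = 0 \cdot 134 = 0$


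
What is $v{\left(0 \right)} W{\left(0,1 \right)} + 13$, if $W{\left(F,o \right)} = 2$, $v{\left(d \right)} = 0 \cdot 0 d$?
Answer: $13$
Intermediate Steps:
$v{\left(d \right)} = 0$ ($v{\left(d \right)} = 0 d = 0$)
$v{\left(0 \right)} W{\left(0,1 \right)} + 13 = 0 \cdot 2 + 13 = 0 + 13 = 13$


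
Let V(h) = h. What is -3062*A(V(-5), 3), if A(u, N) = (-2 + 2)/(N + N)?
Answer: 0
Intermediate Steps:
A(u, N) = 0 (A(u, N) = 0/((2*N)) = 0*(1/(2*N)) = 0)
-3062*A(V(-5), 3) = -3062*0 = 0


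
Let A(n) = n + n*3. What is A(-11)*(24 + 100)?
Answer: -5456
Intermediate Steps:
A(n) = 4*n (A(n) = n + 3*n = 4*n)
A(-11)*(24 + 100) = (4*(-11))*(24 + 100) = -44*124 = -5456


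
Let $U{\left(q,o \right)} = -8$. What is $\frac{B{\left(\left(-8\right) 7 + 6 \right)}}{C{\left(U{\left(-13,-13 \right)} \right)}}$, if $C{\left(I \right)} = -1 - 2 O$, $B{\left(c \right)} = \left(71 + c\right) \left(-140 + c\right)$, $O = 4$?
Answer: $\frac{1330}{3} \approx 443.33$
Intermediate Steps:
$B{\left(c \right)} = \left(-140 + c\right) \left(71 + c\right)$
$C{\left(I \right)} = -9$ ($C{\left(I \right)} = -1 - 8 = -9$)
$\frac{B{\left(\left(-8\right) 7 + 6 \right)}}{C{\left(U{\left(-13,-13 \right)} \right)}} = \frac{-9940 + \left(\left(-8\right) 7 + 6\right)^{2} - 69 \left(\left(-8\right) 7 + 6\right)}{-9} = \left(-9940 + \left(-56 + 6\right)^{2} - 69 \left(-56 + 6\right)\right) \left(- \frac{1}{9}\right) = \left(-9940 + \left(-50\right)^{2} - -3450\right) \left(- \frac{1}{9}\right) = \left(-9940 + 2500 + 3450\right) \left(- \frac{1}{9}\right) = \left(-3990\right) \left(- \frac{1}{9}\right) = \frac{1330}{3}$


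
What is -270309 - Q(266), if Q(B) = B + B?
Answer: -270841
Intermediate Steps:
Q(B) = 2*B
-270309 - Q(266) = -270309 - 2*266 = -270309 - 1*532 = -270309 - 532 = -270841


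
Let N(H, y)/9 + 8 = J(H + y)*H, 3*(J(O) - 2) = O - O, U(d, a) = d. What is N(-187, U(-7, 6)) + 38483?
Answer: 35045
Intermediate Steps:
J(O) = 2 (J(O) = 2 + (O - O)/3 = 2 + (1/3)*0 = 2 + 0 = 2)
N(H, y) = -72 + 18*H (N(H, y) = -72 + 9*(2*H) = -72 + 18*H)
N(-187, U(-7, 6)) + 38483 = (-72 + 18*(-187)) + 38483 = (-72 - 3366) + 38483 = -3438 + 38483 = 35045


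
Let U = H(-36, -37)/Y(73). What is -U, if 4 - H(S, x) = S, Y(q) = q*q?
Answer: -40/5329 ≈ -0.0075061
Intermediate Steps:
Y(q) = q²
H(S, x) = 4 - S
U = 40/5329 (U = (4 - 1*(-36))/(73²) = (4 + 36)/5329 = 40*(1/5329) = 40/5329 ≈ 0.0075061)
-U = -1*40/5329 = -40/5329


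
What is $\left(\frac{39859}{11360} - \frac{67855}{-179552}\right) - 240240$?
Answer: $- \frac{7656440246513}{31870480} \approx -2.4024 \cdot 10^{5}$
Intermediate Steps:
$\left(\frac{39859}{11360} - \frac{67855}{-179552}\right) - 240240 = \left(39859 \cdot \frac{1}{11360} - - \frac{67855}{179552}\right) - 240240 = \left(\frac{39859}{11360} + \frac{67855}{179552}\right) - 240240 = \frac{123868687}{31870480} - 240240 = - \frac{7656440246513}{31870480}$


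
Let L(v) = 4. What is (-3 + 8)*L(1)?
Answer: 20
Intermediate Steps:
(-3 + 8)*L(1) = (-3 + 8)*4 = 5*4 = 20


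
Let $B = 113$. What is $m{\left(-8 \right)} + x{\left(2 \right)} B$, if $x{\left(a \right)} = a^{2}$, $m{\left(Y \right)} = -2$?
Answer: $450$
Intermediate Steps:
$m{\left(-8 \right)} + x{\left(2 \right)} B = -2 + 2^{2} \cdot 113 = -2 + 4 \cdot 113 = -2 + 452 = 450$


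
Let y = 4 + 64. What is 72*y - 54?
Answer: 4842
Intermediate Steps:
y = 68
72*y - 54 = 72*68 - 54 = 4896 - 54 = 4842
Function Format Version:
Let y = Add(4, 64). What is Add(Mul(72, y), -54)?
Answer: 4842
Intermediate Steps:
y = 68
Add(Mul(72, y), -54) = Add(Mul(72, 68), -54) = Add(4896, -54) = 4842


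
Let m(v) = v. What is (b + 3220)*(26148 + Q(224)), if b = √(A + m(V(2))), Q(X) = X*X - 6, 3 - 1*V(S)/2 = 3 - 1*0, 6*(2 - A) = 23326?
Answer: 245743960 + 76318*I*√34971/3 ≈ 2.4574e+8 + 4.7573e+6*I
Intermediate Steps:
A = -11657/3 (A = 2 - ⅙*23326 = 2 - 11663/3 = -11657/3 ≈ -3885.7)
V(S) = 0 (V(S) = 6 - 2*(3 - 1*0) = 6 - 2*(3 + 0) = 6 - 2*3 = 6 - 6 = 0)
Q(X) = -6 + X² (Q(X) = X² - 6 = -6 + X²)
b = I*√34971/3 (b = √(-11657/3 + 0) = √(-11657/3) = I*√34971/3 ≈ 62.335*I)
(b + 3220)*(26148 + Q(224)) = (I*√34971/3 + 3220)*(26148 + (-6 + 224²)) = (3220 + I*√34971/3)*(26148 + (-6 + 50176)) = (3220 + I*√34971/3)*(26148 + 50170) = (3220 + I*√34971/3)*76318 = 245743960 + 76318*I*√34971/3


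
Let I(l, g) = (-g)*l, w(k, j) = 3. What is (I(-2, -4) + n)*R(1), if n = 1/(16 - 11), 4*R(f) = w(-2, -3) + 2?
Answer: -39/4 ≈ -9.7500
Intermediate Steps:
R(f) = 5/4 (R(f) = (3 + 2)/4 = (1/4)*5 = 5/4)
n = 1/5 ≈ 0.20000
I(l, g) = -g*l
(I(-2, -4) + n)*R(1) = (-1*(-4)*(-2) + 1/5)*(5/4) = (-8 + 1/5)*(5/4) = -39/5*5/4 = -39/4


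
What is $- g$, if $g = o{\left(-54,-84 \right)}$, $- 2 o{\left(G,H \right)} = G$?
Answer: $-27$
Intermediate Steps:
$o{\left(G,H \right)} = - \frac{G}{2}$
$g = 27$ ($g = \left(- \frac{1}{2}\right) \left(-54\right) = 27$)
$- g = \left(-1\right) 27 = -27$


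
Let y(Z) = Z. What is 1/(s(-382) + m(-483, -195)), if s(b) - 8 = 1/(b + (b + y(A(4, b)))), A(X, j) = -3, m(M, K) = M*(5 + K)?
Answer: 767/70393725 ≈ 1.0896e-5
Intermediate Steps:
s(b) = 8 + 1/(-3 + 2*b) (s(b) = 8 + 1/(b + (b - 3)) = 8 + 1/(b + (-3 + b)) = 8 + 1/(-3 + 2*b))
1/(s(-382) + m(-483, -195)) = 1/((-23 + 16*(-382))/(-3 + 2*(-382)) - 483*(5 - 195)) = 1/((-23 - 6112)/(-3 - 764) - 483*(-190)) = 1/(-6135/(-767) + 91770) = 1/(-1/767*(-6135) + 91770) = 1/(6135/767 + 91770) = 1/(70393725/767) = 767/70393725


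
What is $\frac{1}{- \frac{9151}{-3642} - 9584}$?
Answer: $- \frac{3642}{34895777} \approx -0.00010437$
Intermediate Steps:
$\frac{1}{- \frac{9151}{-3642} - 9584} = \frac{1}{\left(-9151\right) \left(- \frac{1}{3642}\right) - 9584} = \frac{1}{\frac{9151}{3642} - 9584} = \frac{1}{- \frac{34895777}{3642}} = - \frac{3642}{34895777}$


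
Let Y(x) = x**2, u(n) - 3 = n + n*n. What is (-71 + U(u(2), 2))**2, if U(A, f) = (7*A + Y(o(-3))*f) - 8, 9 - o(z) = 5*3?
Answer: 3136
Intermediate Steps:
u(n) = 3 + n + n**2 (u(n) = 3 + (n + n*n) = 3 + (n + n**2) = 3 + n + n**2)
o(z) = -6 (o(z) = 9 - 5*3 = 9 - 1*15 = 9 - 15 = -6)
U(A, f) = -8 + 7*A + 36*f (U(A, f) = (7*A + (-6)**2*f) - 8 = (7*A + 36*f) - 8 = -8 + 7*A + 36*f)
(-71 + U(u(2), 2))**2 = (-71 + (-8 + 7*(3 + 2 + 2**2) + 36*2))**2 = (-71 + (-8 + 7*(3 + 2 + 4) + 72))**2 = (-71 + (-8 + 7*9 + 72))**2 = (-71 + (-8 + 63 + 72))**2 = (-71 + 127)**2 = 56**2 = 3136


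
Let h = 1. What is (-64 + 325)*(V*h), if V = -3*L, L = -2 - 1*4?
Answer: 4698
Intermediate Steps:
L = -6 (L = -2 - 4 = -6)
V = 18 (V = -3*(-6) = 18)
(-64 + 325)*(V*h) = (-64 + 325)*(18*1) = 261*18 = 4698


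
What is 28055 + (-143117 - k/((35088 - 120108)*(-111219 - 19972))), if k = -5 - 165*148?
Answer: -256677060704483/2230771764 ≈ -1.1506e+5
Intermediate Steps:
k = -24425 (k = -5 - 24420 = -24425)
28055 + (-143117 - k/((35088 - 120108)*(-111219 - 19972))) = 28055 + (-143117 - (-24425)/((35088 - 120108)*(-111219 - 19972))) = 28055 + (-143117 - (-24425)/((-85020*(-131191)))) = 28055 + (-143117 - (-24425)/11153858820) = 28055 + (-143117 - 1*(-4885/2230771764)) = 28055 + (-143117 + 4885/2230771764) = 28055 - 319261362543503/2230771764 = -256677060704483/2230771764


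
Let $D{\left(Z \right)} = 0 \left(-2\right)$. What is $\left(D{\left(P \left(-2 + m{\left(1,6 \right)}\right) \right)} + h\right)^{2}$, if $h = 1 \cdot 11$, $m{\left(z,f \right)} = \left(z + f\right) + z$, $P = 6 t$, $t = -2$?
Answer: $121$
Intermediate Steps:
$P = -12$ ($P = 6 \left(-2\right) = -12$)
$m{\left(z,f \right)} = f + 2 z$ ($m{\left(z,f \right)} = \left(f + z\right) + z = f + 2 z$)
$D{\left(Z \right)} = 0$
$h = 11$
$\left(D{\left(P \left(-2 + m{\left(1,6 \right)}\right) \right)} + h\right)^{2} = \left(0 + 11\right)^{2} = 11^{2} = 121$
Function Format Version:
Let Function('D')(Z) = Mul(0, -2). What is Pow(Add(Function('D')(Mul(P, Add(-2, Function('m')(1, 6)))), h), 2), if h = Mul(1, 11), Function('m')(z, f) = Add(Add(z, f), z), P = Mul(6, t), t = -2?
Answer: 121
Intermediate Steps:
P = -12 (P = Mul(6, -2) = -12)
Function('m')(z, f) = Add(f, Mul(2, z)) (Function('m')(z, f) = Add(Add(f, z), z) = Add(f, Mul(2, z)))
Function('D')(Z) = 0
h = 11
Pow(Add(Function('D')(Mul(P, Add(-2, Function('m')(1, 6)))), h), 2) = Pow(Add(0, 11), 2) = Pow(11, 2) = 121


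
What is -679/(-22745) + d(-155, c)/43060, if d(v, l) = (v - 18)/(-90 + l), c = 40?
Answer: 293164377/9793997000 ≈ 0.029933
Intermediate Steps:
d(v, l) = (-18 + v)/(-90 + l)
-679/(-22745) + d(-155, c)/43060 = -679/(-22745) + ((-18 - 155)/(-90 + 40))/43060 = -679*(-1/22745) + (-173/(-50))*(1/43060) = 679/22745 - 1/50*(-173)*(1/43060) = 679/22745 + (173/50)*(1/43060) = 679/22745 + 173/2153000 = 293164377/9793997000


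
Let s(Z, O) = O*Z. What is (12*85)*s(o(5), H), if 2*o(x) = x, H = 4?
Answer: 10200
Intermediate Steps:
o(x) = x/2
(12*85)*s(o(5), H) = (12*85)*(4*((½)*5)) = 1020*(4*(5/2)) = 1020*10 = 10200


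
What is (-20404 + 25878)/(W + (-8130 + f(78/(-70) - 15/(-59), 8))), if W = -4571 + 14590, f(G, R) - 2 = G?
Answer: 11303810/3903139 ≈ 2.8961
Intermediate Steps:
f(G, R) = 2 + G
W = 10019
(-20404 + 25878)/(W + (-8130 + f(78/(-70) - 15/(-59), 8))) = (-20404 + 25878)/(10019 + (-8130 + (2 + (78/(-70) - 15/(-59))))) = 5474/(10019 + (-8130 + (2 + (78*(-1/70) - 15*(-1/59))))) = 5474/(10019 + (-8130 + (2 + (-39/35 + 15/59)))) = 5474/(10019 + (-8130 + (2 - 1776/2065))) = 5474/(10019 + (-8130 + 2354/2065)) = 5474/(10019 - 16786096/2065) = 5474/(3903139/2065) = 5474*(2065/3903139) = 11303810/3903139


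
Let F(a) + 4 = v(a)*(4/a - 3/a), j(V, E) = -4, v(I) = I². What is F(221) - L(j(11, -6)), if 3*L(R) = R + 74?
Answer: 581/3 ≈ 193.67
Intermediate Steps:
F(a) = -4 + a (F(a) = -4 + a²*(4/a - 3/a) = -4 + a²/a = -4 + a)
L(R) = 74/3 + R/3 (L(R) = (R + 74)/3 = (74 + R)/3 = 74/3 + R/3)
F(221) - L(j(11, -6)) = (-4 + 221) - (74/3 + (⅓)*(-4)) = 217 - (74/3 - 4/3) = 217 - 1*70/3 = 217 - 70/3 = 581/3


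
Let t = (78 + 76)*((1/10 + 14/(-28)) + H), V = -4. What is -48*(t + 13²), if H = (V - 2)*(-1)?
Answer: -247536/5 ≈ -49507.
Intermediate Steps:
H = 6 (H = (-4 - 2)*(-1) = -6*(-1) = 6)
t = 4312/5 (t = (78 + 76)*((1/10 + 14/(-28)) + 6) = 154*((1*(⅒) + 14*(-1/28)) + 6) = 154*((⅒ - ½) + 6) = 154*(-⅖ + 6) = 154*(28/5) = 4312/5 ≈ 862.40)
-48*(t + 13²) = -48*(4312/5 + 13²) = -48*(4312/5 + 169) = -48*5157/5 = -247536/5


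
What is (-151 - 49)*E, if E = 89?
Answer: -17800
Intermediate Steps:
(-151 - 49)*E = (-151 - 49)*89 = -200*89 = -17800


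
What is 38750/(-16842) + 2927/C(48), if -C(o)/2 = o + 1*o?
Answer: -9456089/538944 ≈ -17.546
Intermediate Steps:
C(o) = -4*o (C(o) = -2*(o + 1*o) = -2*(o + o) = -4*o)
38750/(-16842) + 2927/C(48) = 38750/(-16842) + 2927/((-4*48)) = 38750*(-1/16842) + 2927/(-192) = -19375/8421 + 2927*(-1/192) = -19375/8421 - 2927/192 = -9456089/538944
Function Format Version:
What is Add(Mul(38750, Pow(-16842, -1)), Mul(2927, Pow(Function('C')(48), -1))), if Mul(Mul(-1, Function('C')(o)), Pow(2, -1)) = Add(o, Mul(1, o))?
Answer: Rational(-9456089, 538944) ≈ -17.546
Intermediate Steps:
Function('C')(o) = Mul(-4, o) (Function('C')(o) = Mul(-2, Add(o, Mul(1, o))) = Mul(-2, Add(o, o)) = Mul(-2, Mul(2, o)) = Mul(-4, o))
Add(Mul(38750, Pow(-16842, -1)), Mul(2927, Pow(Function('C')(48), -1))) = Add(Mul(38750, Pow(-16842, -1)), Mul(2927, Pow(Mul(-4, 48), -1))) = Add(Mul(38750, Rational(-1, 16842)), Mul(2927, Pow(-192, -1))) = Add(Rational(-19375, 8421), Mul(2927, Rational(-1, 192))) = Add(Rational(-19375, 8421), Rational(-2927, 192)) = Rational(-9456089, 538944)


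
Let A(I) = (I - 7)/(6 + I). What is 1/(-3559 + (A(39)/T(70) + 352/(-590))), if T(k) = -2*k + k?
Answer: -92925/330776459 ≈ -0.00028093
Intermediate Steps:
A(I) = (-7 + I)/(6 + I)
T(k) = -k
1/(-3559 + (A(39)/T(70) + 352/(-590))) = 1/(-3559 + (((-7 + 39)/(6 + 39))/((-1*70)) + 352/(-590))) = 1/(-3559 + ((32/45)/(-70) + 352*(-1/590))) = 1/(-3559 + (((1/45)*32)*(-1/70) - 176/295)) = 1/(-3559 + ((32/45)*(-1/70) - 176/295)) = 1/(-3559 + (-16/1575 - 176/295)) = 1/(-3559 - 56384/92925) = 1/(-330776459/92925) = -92925/330776459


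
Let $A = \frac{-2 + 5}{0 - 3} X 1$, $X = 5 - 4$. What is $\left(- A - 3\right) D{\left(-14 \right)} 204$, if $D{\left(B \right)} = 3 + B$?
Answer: $4488$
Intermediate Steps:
$X = 1$
$A = -1$ ($A = \frac{-2 + 5}{0 - 3} \cdot 1 \cdot 1 = \frac{3}{-3} \cdot 1 \cdot 1 = 3 \left(- \frac{1}{3}\right) 1 \cdot 1 = \left(-1\right) 1 \cdot 1 = \left(-1\right) 1 = -1$)
$\left(- A - 3\right) D{\left(-14 \right)} 204 = \left(\left(-1\right) \left(-1\right) - 3\right) \left(3 - 14\right) 204 = \left(1 - 3\right) \left(-11\right) 204 = \left(-2\right) \left(-11\right) 204 = 22 \cdot 204 = 4488$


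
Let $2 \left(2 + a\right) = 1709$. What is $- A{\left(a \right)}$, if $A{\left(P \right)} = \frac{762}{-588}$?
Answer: $\frac{127}{98} \approx 1.2959$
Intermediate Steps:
$a = \frac{1705}{2}$ ($a = -2 + \frac{1}{2} \cdot 1709 = -2 + \frac{1709}{2} = \frac{1705}{2} \approx 852.5$)
$A{\left(P \right)} = - \frac{127}{98}$ ($A{\left(P \right)} = 762 \left(- \frac{1}{588}\right) = - \frac{127}{98}$)
$- A{\left(a \right)} = \left(-1\right) \left(- \frac{127}{98}\right) = \frac{127}{98}$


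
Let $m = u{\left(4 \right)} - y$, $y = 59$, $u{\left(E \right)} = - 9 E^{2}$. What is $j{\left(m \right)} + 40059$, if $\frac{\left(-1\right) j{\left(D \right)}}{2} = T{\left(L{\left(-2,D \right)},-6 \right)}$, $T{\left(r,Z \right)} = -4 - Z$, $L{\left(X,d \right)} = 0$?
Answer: $40055$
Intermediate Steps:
$m = -203$ ($m = - 9 \cdot 4^{2} - 59 = \left(-9\right) 16 - 59 = -144 - 59 = -203$)
$j{\left(D \right)} = -4$ ($j{\left(D \right)} = - 2 \left(-4 - -6\right) = - 2 \left(-4 + 6\right) = \left(-2\right) 2 = -4$)
$j{\left(m \right)} + 40059 = -4 + 40059 = 40055$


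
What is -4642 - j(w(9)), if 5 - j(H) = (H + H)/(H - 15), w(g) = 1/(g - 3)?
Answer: -413585/89 ≈ -4647.0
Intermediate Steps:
w(g) = 1/(-3 + g)
j(H) = 5 - 2*H/(-15 + H) (j(H) = 5 - (H + H)/(H - 15) = 5 - 2*H/(-15 + H))
-4642 - j(w(9)) = -4642 - 3*(-25 + 1/(-3 + 9))/(-15 + 1/(-3 + 9)) = -4642 - 3*(-25 + 1/6)/(-15 + 1/6) = -4642 - 3*(-149)/((-89/6)*6) = -4642 - 3*(-6)*(-149)/(89*6) = -4642 - 1*447/89 = -4642 - 447/89 = -413585/89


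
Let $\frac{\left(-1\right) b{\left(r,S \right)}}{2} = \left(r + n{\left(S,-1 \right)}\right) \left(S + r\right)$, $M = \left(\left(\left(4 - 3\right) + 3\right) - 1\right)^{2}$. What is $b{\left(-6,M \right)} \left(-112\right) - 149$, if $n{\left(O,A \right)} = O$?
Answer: $1867$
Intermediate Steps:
$M = 9$ ($M = \left(\left(1 + 3\right) - 1\right)^{2} = \left(4 - 1\right)^{2} = 3^{2} = 9$)
$b{\left(r,S \right)} = - 2 \left(S + r\right)^{2}$ ($b{\left(r,S \right)} = - 2 \left(r + S\right) \left(S + r\right) = - 2 \left(S + r\right) \left(S + r\right) = - 2 \left(S + r\right)^{2}$)
$b{\left(-6,M \right)} \left(-112\right) - 149 = \left(- 2 \cdot 9^{2} - 2 \left(-6\right)^{2} - 36 \left(-6\right)\right) \left(-112\right) - 149 = \left(\left(-2\right) 81 - 72 + 216\right) \left(-112\right) - 149 = \left(-162 - 72 + 216\right) \left(-112\right) - 149 = \left(-18\right) \left(-112\right) - 149 = 2016 - 149 = 1867$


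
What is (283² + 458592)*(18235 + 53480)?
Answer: 38631507915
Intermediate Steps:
(283² + 458592)*(18235 + 53480) = (80089 + 458592)*71715 = 538681*71715 = 38631507915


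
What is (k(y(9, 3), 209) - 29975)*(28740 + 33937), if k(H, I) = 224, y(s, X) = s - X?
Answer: -1864703427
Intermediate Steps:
(k(y(9, 3), 209) - 29975)*(28740 + 33937) = (224 - 29975)*(28740 + 33937) = -29751*62677 = -1864703427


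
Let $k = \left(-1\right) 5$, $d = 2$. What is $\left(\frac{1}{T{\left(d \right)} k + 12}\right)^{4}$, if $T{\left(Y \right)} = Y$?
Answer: $\frac{1}{16} \approx 0.0625$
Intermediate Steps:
$k = -5$
$\left(\frac{1}{T{\left(d \right)} k + 12}\right)^{4} = \left(\frac{1}{2 \left(-5\right) + 12}\right)^{4} = \left(\frac{1}{-10 + 12}\right)^{4} = \left(\frac{1}{2}\right)^{4} = \frac{1}{16}$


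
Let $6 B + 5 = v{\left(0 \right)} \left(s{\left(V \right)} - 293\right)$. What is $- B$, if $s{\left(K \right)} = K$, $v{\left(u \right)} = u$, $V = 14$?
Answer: $\frac{5}{6} \approx 0.83333$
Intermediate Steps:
$B = - \frac{5}{6}$ ($B = - \frac{5}{6} + \frac{0 \left(14 - 293\right)}{6} = - \frac{5}{6} + \frac{0 \left(-279\right)}{6} = - \frac{5}{6} + \frac{1}{6} \cdot 0 = - \frac{5}{6} + 0 = - \frac{5}{6} \approx -0.83333$)
$- B = \left(-1\right) \left(- \frac{5}{6}\right) = \frac{5}{6}$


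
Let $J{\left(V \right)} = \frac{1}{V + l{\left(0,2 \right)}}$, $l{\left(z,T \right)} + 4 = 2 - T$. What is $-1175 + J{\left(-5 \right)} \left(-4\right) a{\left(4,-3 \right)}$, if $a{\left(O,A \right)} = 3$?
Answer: $- \frac{3521}{3} \approx -1173.7$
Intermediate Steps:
$l{\left(z,T \right)} = -2 - T$ ($l{\left(z,T \right)} = -4 - \left(-2 + T\right) = -2 - T$)
$J{\left(V \right)} = \frac{1}{-4 + V}$ ($J{\left(V \right)} = \frac{1}{V - 4} = \frac{1}{-4 + V}$)
$-1175 + J{\left(-5 \right)} \left(-4\right) a{\left(4,-3 \right)} = -1175 + \frac{1}{-4 - 5} \left(-4\right) 3 = -1175 + \frac{1}{-9} \left(-4\right) 3 = -1175 + \left(- \frac{1}{9}\right) \left(-4\right) 3 = -1175 + \frac{4}{9} \cdot 3 = -1175 + \frac{4}{3} = - \frac{3521}{3}$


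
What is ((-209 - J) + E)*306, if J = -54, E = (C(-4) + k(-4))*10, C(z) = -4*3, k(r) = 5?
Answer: -68850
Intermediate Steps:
C(z) = -12
E = -70 (E = (-12 + 5)*10 = -7*10 = -70)
((-209 - J) + E)*306 = ((-209 - 1*(-54)) - 70)*306 = ((-209 + 54) - 70)*306 = (-155 - 70)*306 = -225*306 = -68850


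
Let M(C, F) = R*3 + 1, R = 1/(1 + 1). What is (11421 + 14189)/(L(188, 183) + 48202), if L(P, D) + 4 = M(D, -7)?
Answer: 51220/96401 ≈ 0.53132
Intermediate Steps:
R = ½ (R = 1/2 = ½ ≈ 0.50000)
M(C, F) = 5/2 (M(C, F) = (½)*3 + 1 = 3/2 + 1 = 5/2)
L(P, D) = -3/2 (L(P, D) = -4 + 5/2 = -3/2)
(11421 + 14189)/(L(188, 183) + 48202) = (11421 + 14189)/(-3/2 + 48202) = 25610/(96401/2) = 25610*(2/96401) = 51220/96401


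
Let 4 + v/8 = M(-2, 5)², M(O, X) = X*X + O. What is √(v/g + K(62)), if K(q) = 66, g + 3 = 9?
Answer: √766 ≈ 27.677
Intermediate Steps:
g = 6 (g = -3 + 9 = 6)
M(O, X) = O + X² (M(O, X) = X² + O = O + X²)
v = 4200 (v = -32 + 8*(-2 + 5²)² = -32 + 8*(-2 + 25)² = -32 + 8*23² = -32 + 8*529 = -32 + 4232 = 4200)
√(v/g + K(62)) = √(4200/6 + 66) = √((⅙)*4200 + 66) = √(700 + 66) = √766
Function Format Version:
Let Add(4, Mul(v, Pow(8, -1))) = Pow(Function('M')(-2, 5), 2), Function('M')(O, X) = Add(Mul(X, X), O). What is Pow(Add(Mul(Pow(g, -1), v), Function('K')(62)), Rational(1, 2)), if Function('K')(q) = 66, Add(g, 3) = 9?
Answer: Pow(766, Rational(1, 2)) ≈ 27.677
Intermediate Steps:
g = 6 (g = Add(-3, 9) = 6)
Function('M')(O, X) = Add(O, Pow(X, 2)) (Function('M')(O, X) = Add(Pow(X, 2), O) = Add(O, Pow(X, 2)))
v = 4200 (v = Add(-32, Mul(8, Pow(Add(-2, Pow(5, 2)), 2))) = Add(-32, Mul(8, Pow(Add(-2, 25), 2))) = Add(-32, Mul(8, Pow(23, 2))) = Add(-32, Mul(8, 529)) = Add(-32, 4232) = 4200)
Pow(Add(Mul(Pow(g, -1), v), Function('K')(62)), Rational(1, 2)) = Pow(Add(Mul(Pow(6, -1), 4200), 66), Rational(1, 2)) = Pow(Add(Mul(Rational(1, 6), 4200), 66), Rational(1, 2)) = Pow(Add(700, 66), Rational(1, 2)) = Pow(766, Rational(1, 2))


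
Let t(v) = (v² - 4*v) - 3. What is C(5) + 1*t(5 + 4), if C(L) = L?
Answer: 47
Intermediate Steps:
t(v) = -3 + v² - 4*v
C(5) + 1*t(5 + 4) = 5 + 1*(-3 + (5 + 4)² - 4*(5 + 4)) = 5 + 1*(-3 + 9² - 4*9) = 5 + 1*(-3 + 81 - 36) = 5 + 1*42 = 5 + 42 = 47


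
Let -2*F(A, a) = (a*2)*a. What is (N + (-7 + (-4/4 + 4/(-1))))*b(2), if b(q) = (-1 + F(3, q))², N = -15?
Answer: -675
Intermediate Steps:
F(A, a) = -a² (F(A, a) = -a*2*a/2 = -2*a*a/2 = -a²)
b(q) = (-1 - q²)²
(N + (-7 + (-4/4 + 4/(-1))))*b(2) = (-15 + (-7 + (-4/4 + 4/(-1))))*(1 + 2²)² = (-15 + (-7 + (-4*¼ + 4*(-1))))*(1 + 4)² = (-15 + (-7 + (-1 - 4)))*5² = (-15 + (-7 - 5))*25 = (-15 - 12)*25 = -27*25 = -675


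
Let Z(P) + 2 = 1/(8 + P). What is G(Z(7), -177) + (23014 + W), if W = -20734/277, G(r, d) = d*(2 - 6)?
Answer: 6550260/277 ≈ 23647.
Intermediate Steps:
Z(P) = -2 + 1/(8 + P)
G(r, d) = -4*d (G(r, d) = d*(-4) = -4*d)
W = -20734/277 (W = -20734*1/277 = -20734/277 ≈ -74.852)
G(Z(7), -177) + (23014 + W) = -4*(-177) + (23014 - 20734/277) = 708 + 6354144/277 = 6550260/277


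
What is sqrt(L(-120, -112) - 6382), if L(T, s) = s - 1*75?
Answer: I*sqrt(6569) ≈ 81.049*I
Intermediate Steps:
L(T, s) = -75 + s (L(T, s) = s - 75 = -75 + s)
sqrt(L(-120, -112) - 6382) = sqrt((-75 - 112) - 6382) = sqrt(-187 - 6382) = sqrt(-6569) = I*sqrt(6569)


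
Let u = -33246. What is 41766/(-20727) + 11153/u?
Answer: -179968963/76565538 ≈ -2.3505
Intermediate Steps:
41766/(-20727) + 11153/u = 41766/(-20727) + 11153/(-33246) = 41766*(-1/20727) + 11153*(-1/33246) = -13922/6909 - 11153/33246 = -179968963/76565538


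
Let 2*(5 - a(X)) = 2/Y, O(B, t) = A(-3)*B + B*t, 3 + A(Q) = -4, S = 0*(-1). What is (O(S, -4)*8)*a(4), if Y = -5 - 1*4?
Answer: 0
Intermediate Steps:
S = 0
A(Q) = -7 (A(Q) = -3 - 4 = -7)
Y = -9 (Y = -5 - 4 = -9)
O(B, t) = -7*B + B*t
a(X) = 46/9 (a(X) = 5 - 1/(-9) = 5 - (-1)/9 = 5 - 1/2*(-2/9) = 5 + 1/9 = 46/9)
(O(S, -4)*8)*a(4) = ((0*(-7 - 4))*8)*(46/9) = ((0*(-11))*8)*(46/9) = (0*8)*(46/9) = 0*(46/9) = 0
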